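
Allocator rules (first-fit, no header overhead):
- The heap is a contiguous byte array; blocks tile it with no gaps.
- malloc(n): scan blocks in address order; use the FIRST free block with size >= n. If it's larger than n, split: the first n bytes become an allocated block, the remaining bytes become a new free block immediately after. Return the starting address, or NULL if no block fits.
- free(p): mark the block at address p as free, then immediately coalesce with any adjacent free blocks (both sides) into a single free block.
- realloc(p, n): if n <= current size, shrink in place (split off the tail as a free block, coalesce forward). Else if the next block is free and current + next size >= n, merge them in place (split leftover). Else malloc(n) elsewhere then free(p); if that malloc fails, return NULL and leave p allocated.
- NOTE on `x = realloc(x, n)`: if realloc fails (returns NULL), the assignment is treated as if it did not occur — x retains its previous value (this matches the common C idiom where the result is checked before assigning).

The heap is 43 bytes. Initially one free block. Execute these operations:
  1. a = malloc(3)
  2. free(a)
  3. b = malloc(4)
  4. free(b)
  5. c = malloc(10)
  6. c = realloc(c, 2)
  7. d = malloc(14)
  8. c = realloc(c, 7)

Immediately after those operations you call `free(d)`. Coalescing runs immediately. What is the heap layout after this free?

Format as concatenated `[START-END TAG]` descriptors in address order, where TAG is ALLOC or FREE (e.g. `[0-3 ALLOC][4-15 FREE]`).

Answer: [0-15 FREE][16-22 ALLOC][23-42 FREE]

Derivation:
Op 1: a = malloc(3) -> a = 0; heap: [0-2 ALLOC][3-42 FREE]
Op 2: free(a) -> (freed a); heap: [0-42 FREE]
Op 3: b = malloc(4) -> b = 0; heap: [0-3 ALLOC][4-42 FREE]
Op 4: free(b) -> (freed b); heap: [0-42 FREE]
Op 5: c = malloc(10) -> c = 0; heap: [0-9 ALLOC][10-42 FREE]
Op 6: c = realloc(c, 2) -> c = 0; heap: [0-1 ALLOC][2-42 FREE]
Op 7: d = malloc(14) -> d = 2; heap: [0-1 ALLOC][2-15 ALLOC][16-42 FREE]
Op 8: c = realloc(c, 7) -> c = 16; heap: [0-1 FREE][2-15 ALLOC][16-22 ALLOC][23-42 FREE]
free(d): d = 2 -> block [2-15 ALLOC]; mark free, coalesce with adjacent free neighbors -> [0-15 FREE][16-22 ALLOC][23-42 FREE]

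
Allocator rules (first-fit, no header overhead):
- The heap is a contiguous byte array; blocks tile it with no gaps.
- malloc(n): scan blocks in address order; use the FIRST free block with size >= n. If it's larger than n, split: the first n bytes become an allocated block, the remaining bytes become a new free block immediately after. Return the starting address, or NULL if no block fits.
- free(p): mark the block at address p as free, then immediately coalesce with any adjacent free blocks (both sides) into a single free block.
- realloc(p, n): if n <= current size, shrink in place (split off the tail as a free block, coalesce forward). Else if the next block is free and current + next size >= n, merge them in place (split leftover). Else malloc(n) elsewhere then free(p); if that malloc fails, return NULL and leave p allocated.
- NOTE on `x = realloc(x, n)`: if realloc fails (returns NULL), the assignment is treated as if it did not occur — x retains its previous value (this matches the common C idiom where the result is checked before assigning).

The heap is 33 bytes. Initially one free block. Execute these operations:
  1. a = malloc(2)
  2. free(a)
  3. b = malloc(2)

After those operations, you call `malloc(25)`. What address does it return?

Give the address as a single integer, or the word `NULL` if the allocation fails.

Answer: 2

Derivation:
Op 1: a = malloc(2) -> a = 0; heap: [0-1 ALLOC][2-32 FREE]
Op 2: free(a) -> (freed a); heap: [0-32 FREE]
Op 3: b = malloc(2) -> b = 0; heap: [0-1 ALLOC][2-32 FREE]
malloc(25): first-fit scan over [0-1 ALLOC][2-32 FREE] -> 2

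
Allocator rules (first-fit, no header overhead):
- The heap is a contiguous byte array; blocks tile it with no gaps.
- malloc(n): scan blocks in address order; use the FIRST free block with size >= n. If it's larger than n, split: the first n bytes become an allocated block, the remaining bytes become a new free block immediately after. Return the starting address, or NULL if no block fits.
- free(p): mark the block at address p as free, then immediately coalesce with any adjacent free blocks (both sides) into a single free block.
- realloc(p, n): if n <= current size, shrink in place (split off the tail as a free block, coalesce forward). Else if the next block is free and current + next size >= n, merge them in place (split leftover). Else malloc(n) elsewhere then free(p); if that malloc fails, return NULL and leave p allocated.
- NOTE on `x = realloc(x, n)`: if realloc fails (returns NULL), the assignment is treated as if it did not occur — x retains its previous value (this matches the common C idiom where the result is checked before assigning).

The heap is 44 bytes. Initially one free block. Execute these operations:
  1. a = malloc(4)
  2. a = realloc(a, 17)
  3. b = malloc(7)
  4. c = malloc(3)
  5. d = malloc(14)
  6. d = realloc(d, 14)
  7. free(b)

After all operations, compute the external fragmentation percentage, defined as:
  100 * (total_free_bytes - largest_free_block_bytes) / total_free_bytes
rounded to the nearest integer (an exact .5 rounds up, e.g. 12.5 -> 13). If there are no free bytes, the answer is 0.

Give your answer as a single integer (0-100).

Answer: 30

Derivation:
Op 1: a = malloc(4) -> a = 0; heap: [0-3 ALLOC][4-43 FREE]
Op 2: a = realloc(a, 17) -> a = 0; heap: [0-16 ALLOC][17-43 FREE]
Op 3: b = malloc(7) -> b = 17; heap: [0-16 ALLOC][17-23 ALLOC][24-43 FREE]
Op 4: c = malloc(3) -> c = 24; heap: [0-16 ALLOC][17-23 ALLOC][24-26 ALLOC][27-43 FREE]
Op 5: d = malloc(14) -> d = 27; heap: [0-16 ALLOC][17-23 ALLOC][24-26 ALLOC][27-40 ALLOC][41-43 FREE]
Op 6: d = realloc(d, 14) -> d = 27; heap: [0-16 ALLOC][17-23 ALLOC][24-26 ALLOC][27-40 ALLOC][41-43 FREE]
Op 7: free(b) -> (freed b); heap: [0-16 ALLOC][17-23 FREE][24-26 ALLOC][27-40 ALLOC][41-43 FREE]
Free blocks: [7 3] total_free=10 largest=7 -> 100*(10-7)/10 = 300/10 = 30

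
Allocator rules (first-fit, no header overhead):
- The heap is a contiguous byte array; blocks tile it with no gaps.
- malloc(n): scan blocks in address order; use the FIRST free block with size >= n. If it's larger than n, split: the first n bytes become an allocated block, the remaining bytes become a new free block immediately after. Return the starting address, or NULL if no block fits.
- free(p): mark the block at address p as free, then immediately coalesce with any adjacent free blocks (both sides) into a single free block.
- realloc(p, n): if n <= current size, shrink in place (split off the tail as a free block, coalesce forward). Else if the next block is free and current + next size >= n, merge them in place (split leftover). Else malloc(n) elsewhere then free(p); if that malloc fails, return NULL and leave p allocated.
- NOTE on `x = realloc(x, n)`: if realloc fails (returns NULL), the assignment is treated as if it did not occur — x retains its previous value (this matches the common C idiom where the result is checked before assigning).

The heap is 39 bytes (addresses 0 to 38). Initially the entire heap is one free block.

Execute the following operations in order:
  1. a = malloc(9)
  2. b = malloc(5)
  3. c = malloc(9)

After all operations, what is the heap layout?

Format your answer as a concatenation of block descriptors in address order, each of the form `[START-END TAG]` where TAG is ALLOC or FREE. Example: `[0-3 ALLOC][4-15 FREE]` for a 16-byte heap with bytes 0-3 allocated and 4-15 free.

Op 1: a = malloc(9) -> a = 0; heap: [0-8 ALLOC][9-38 FREE]
Op 2: b = malloc(5) -> b = 9; heap: [0-8 ALLOC][9-13 ALLOC][14-38 FREE]
Op 3: c = malloc(9) -> c = 14; heap: [0-8 ALLOC][9-13 ALLOC][14-22 ALLOC][23-38 FREE]

Answer: [0-8 ALLOC][9-13 ALLOC][14-22 ALLOC][23-38 FREE]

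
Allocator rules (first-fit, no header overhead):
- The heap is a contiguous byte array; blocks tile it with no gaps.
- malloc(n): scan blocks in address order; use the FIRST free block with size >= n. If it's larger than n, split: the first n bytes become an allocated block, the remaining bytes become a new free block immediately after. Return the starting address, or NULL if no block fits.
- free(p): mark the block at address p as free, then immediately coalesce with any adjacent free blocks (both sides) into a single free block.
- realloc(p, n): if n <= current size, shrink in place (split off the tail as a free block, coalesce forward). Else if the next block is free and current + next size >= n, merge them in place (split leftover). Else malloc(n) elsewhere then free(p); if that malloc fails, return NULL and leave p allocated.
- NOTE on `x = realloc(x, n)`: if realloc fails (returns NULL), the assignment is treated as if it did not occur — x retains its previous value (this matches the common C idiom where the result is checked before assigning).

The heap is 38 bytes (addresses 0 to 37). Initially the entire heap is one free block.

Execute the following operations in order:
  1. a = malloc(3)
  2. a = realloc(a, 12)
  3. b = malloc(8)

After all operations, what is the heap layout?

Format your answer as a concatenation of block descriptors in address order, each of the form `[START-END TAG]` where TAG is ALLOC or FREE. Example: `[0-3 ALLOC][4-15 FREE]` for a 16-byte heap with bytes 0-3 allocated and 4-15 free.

Answer: [0-11 ALLOC][12-19 ALLOC][20-37 FREE]

Derivation:
Op 1: a = malloc(3) -> a = 0; heap: [0-2 ALLOC][3-37 FREE]
Op 2: a = realloc(a, 12) -> a = 0; heap: [0-11 ALLOC][12-37 FREE]
Op 3: b = malloc(8) -> b = 12; heap: [0-11 ALLOC][12-19 ALLOC][20-37 FREE]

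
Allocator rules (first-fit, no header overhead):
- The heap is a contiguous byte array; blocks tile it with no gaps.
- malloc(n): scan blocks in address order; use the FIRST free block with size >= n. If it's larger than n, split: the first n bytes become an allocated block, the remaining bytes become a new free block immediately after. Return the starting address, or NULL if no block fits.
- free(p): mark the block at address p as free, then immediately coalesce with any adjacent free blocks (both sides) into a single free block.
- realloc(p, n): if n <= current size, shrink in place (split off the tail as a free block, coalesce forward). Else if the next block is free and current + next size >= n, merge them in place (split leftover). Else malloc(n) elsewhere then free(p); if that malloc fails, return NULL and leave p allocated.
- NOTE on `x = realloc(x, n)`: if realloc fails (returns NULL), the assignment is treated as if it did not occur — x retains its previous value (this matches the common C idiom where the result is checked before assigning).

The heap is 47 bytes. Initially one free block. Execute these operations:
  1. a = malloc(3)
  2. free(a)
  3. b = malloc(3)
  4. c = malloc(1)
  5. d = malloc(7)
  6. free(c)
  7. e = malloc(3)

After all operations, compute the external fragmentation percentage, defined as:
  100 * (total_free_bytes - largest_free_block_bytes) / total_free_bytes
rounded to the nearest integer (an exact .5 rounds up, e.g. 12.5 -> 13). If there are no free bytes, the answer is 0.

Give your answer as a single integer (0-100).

Answer: 3

Derivation:
Op 1: a = malloc(3) -> a = 0; heap: [0-2 ALLOC][3-46 FREE]
Op 2: free(a) -> (freed a); heap: [0-46 FREE]
Op 3: b = malloc(3) -> b = 0; heap: [0-2 ALLOC][3-46 FREE]
Op 4: c = malloc(1) -> c = 3; heap: [0-2 ALLOC][3-3 ALLOC][4-46 FREE]
Op 5: d = malloc(7) -> d = 4; heap: [0-2 ALLOC][3-3 ALLOC][4-10 ALLOC][11-46 FREE]
Op 6: free(c) -> (freed c); heap: [0-2 ALLOC][3-3 FREE][4-10 ALLOC][11-46 FREE]
Op 7: e = malloc(3) -> e = 11; heap: [0-2 ALLOC][3-3 FREE][4-10 ALLOC][11-13 ALLOC][14-46 FREE]
Free blocks: [1 33] total_free=34 largest=33 -> 100*(34-33)/34 = 100/34 ≈ 2.941 -> rounds to 3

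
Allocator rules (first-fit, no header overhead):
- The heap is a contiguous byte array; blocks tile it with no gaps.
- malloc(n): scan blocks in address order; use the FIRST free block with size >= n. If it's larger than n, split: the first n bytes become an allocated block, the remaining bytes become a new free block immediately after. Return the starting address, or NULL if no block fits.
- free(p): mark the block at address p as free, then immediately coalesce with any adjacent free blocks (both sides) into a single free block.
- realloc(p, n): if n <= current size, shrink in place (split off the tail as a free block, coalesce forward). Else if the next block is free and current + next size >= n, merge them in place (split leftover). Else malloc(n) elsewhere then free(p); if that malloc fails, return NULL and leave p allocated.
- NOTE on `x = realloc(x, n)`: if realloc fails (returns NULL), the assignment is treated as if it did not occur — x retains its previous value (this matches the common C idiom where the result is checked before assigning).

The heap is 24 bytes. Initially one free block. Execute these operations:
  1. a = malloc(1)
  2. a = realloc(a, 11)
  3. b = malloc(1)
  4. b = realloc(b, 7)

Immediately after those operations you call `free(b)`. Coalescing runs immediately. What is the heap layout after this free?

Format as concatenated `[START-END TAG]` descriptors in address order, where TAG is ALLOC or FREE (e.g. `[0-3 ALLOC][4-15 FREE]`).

Answer: [0-10 ALLOC][11-23 FREE]

Derivation:
Op 1: a = malloc(1) -> a = 0; heap: [0-0 ALLOC][1-23 FREE]
Op 2: a = realloc(a, 11) -> a = 0; heap: [0-10 ALLOC][11-23 FREE]
Op 3: b = malloc(1) -> b = 11; heap: [0-10 ALLOC][11-11 ALLOC][12-23 FREE]
Op 4: b = realloc(b, 7) -> b = 11; heap: [0-10 ALLOC][11-17 ALLOC][18-23 FREE]
free(b): b = 11 -> block [11-17 ALLOC]; mark free, coalesce with adjacent free neighbors -> [0-10 ALLOC][11-23 FREE]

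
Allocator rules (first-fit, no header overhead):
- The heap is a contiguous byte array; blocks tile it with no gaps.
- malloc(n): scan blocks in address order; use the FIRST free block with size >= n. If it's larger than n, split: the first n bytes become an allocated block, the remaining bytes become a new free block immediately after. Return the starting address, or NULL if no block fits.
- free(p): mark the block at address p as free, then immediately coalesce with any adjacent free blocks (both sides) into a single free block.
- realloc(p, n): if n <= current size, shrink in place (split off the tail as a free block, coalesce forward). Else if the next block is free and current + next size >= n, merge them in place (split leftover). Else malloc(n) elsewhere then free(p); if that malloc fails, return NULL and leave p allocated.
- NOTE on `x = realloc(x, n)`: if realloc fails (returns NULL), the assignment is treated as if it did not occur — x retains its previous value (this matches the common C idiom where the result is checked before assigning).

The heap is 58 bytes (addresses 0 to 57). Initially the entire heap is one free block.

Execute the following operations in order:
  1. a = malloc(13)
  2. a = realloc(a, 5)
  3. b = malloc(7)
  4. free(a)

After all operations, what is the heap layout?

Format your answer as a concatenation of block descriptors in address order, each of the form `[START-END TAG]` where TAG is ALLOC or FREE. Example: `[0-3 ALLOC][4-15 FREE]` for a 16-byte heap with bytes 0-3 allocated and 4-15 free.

Answer: [0-4 FREE][5-11 ALLOC][12-57 FREE]

Derivation:
Op 1: a = malloc(13) -> a = 0; heap: [0-12 ALLOC][13-57 FREE]
Op 2: a = realloc(a, 5) -> a = 0; heap: [0-4 ALLOC][5-57 FREE]
Op 3: b = malloc(7) -> b = 5; heap: [0-4 ALLOC][5-11 ALLOC][12-57 FREE]
Op 4: free(a) -> (freed a); heap: [0-4 FREE][5-11 ALLOC][12-57 FREE]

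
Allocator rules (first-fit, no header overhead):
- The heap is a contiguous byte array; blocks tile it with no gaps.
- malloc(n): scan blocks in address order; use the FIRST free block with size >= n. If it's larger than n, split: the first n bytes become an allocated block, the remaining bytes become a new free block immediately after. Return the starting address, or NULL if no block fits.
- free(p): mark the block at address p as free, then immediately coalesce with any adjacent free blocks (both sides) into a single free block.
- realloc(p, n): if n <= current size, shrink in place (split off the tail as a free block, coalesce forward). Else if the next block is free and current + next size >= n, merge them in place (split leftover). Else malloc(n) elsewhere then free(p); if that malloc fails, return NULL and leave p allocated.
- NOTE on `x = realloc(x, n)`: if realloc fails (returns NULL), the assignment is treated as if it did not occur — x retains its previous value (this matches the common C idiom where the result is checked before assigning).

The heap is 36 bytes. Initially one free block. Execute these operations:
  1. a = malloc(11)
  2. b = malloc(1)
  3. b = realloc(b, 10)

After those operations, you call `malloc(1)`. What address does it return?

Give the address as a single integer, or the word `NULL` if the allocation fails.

Op 1: a = malloc(11) -> a = 0; heap: [0-10 ALLOC][11-35 FREE]
Op 2: b = malloc(1) -> b = 11; heap: [0-10 ALLOC][11-11 ALLOC][12-35 FREE]
Op 3: b = realloc(b, 10) -> b = 11; heap: [0-10 ALLOC][11-20 ALLOC][21-35 FREE]
malloc(1): first-fit scan over [0-10 ALLOC][11-20 ALLOC][21-35 FREE] -> 21

Answer: 21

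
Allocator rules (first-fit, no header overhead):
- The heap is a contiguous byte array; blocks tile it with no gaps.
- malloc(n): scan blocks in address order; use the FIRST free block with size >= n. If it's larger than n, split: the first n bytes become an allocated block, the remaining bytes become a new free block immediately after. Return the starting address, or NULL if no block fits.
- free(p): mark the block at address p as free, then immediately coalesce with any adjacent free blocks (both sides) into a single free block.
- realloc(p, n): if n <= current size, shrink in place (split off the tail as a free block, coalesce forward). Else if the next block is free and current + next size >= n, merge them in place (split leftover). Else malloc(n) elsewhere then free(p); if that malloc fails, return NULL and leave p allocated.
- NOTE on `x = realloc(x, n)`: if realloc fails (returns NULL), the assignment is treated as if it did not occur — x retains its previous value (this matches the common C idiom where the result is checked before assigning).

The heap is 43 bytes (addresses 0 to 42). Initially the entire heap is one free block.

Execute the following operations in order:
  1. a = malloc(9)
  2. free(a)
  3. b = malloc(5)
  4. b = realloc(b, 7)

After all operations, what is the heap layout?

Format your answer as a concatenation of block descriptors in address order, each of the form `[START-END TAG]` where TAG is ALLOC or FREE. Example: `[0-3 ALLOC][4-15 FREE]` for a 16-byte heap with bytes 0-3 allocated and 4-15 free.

Op 1: a = malloc(9) -> a = 0; heap: [0-8 ALLOC][9-42 FREE]
Op 2: free(a) -> (freed a); heap: [0-42 FREE]
Op 3: b = malloc(5) -> b = 0; heap: [0-4 ALLOC][5-42 FREE]
Op 4: b = realloc(b, 7) -> b = 0; heap: [0-6 ALLOC][7-42 FREE]

Answer: [0-6 ALLOC][7-42 FREE]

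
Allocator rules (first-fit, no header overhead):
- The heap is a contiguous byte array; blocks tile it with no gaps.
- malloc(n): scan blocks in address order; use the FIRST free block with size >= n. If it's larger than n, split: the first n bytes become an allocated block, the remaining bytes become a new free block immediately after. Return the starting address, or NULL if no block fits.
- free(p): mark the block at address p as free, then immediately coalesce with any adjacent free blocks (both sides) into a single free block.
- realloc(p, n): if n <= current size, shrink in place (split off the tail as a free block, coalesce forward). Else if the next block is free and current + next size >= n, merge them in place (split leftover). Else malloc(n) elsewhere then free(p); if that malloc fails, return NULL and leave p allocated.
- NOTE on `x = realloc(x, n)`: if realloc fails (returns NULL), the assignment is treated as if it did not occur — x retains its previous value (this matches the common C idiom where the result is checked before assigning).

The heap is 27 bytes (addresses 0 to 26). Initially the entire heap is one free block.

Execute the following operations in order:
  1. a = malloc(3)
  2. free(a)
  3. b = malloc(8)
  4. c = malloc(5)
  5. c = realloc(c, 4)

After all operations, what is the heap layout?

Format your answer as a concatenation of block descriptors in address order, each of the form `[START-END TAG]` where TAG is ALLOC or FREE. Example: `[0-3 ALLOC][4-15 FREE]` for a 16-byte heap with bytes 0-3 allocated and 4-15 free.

Answer: [0-7 ALLOC][8-11 ALLOC][12-26 FREE]

Derivation:
Op 1: a = malloc(3) -> a = 0; heap: [0-2 ALLOC][3-26 FREE]
Op 2: free(a) -> (freed a); heap: [0-26 FREE]
Op 3: b = malloc(8) -> b = 0; heap: [0-7 ALLOC][8-26 FREE]
Op 4: c = malloc(5) -> c = 8; heap: [0-7 ALLOC][8-12 ALLOC][13-26 FREE]
Op 5: c = realloc(c, 4) -> c = 8; heap: [0-7 ALLOC][8-11 ALLOC][12-26 FREE]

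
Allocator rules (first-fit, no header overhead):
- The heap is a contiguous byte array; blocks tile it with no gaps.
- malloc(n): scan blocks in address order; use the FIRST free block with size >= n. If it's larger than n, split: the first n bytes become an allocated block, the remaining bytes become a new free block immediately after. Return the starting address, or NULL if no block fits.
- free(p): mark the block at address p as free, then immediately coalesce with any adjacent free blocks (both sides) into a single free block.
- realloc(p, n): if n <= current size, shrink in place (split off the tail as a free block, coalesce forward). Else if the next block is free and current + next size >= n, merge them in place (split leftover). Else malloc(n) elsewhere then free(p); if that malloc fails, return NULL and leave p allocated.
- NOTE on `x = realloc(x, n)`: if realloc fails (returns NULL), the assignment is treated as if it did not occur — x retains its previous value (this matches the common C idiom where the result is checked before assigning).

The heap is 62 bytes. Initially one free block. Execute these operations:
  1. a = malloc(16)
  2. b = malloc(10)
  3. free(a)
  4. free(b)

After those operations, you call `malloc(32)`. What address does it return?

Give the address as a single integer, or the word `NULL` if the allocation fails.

Answer: 0

Derivation:
Op 1: a = malloc(16) -> a = 0; heap: [0-15 ALLOC][16-61 FREE]
Op 2: b = malloc(10) -> b = 16; heap: [0-15 ALLOC][16-25 ALLOC][26-61 FREE]
Op 3: free(a) -> (freed a); heap: [0-15 FREE][16-25 ALLOC][26-61 FREE]
Op 4: free(b) -> (freed b); heap: [0-61 FREE]
malloc(32): first-fit scan over [0-61 FREE] -> 0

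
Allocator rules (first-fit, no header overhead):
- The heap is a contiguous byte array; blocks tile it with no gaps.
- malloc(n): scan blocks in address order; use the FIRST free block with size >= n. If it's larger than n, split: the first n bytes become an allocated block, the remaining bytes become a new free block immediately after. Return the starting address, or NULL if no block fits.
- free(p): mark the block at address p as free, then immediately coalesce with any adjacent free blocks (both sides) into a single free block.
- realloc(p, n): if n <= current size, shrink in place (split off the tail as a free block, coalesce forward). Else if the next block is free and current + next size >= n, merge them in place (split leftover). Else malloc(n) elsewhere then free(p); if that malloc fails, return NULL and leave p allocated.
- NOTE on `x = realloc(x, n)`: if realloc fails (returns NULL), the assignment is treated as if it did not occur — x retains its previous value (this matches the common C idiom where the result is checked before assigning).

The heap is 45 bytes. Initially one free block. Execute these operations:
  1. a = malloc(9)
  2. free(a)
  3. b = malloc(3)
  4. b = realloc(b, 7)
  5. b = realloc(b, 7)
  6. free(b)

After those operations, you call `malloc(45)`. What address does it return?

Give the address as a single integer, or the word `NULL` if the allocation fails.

Answer: 0

Derivation:
Op 1: a = malloc(9) -> a = 0; heap: [0-8 ALLOC][9-44 FREE]
Op 2: free(a) -> (freed a); heap: [0-44 FREE]
Op 3: b = malloc(3) -> b = 0; heap: [0-2 ALLOC][3-44 FREE]
Op 4: b = realloc(b, 7) -> b = 0; heap: [0-6 ALLOC][7-44 FREE]
Op 5: b = realloc(b, 7) -> b = 0; heap: [0-6 ALLOC][7-44 FREE]
Op 6: free(b) -> (freed b); heap: [0-44 FREE]
malloc(45): first-fit scan over [0-44 FREE] -> 0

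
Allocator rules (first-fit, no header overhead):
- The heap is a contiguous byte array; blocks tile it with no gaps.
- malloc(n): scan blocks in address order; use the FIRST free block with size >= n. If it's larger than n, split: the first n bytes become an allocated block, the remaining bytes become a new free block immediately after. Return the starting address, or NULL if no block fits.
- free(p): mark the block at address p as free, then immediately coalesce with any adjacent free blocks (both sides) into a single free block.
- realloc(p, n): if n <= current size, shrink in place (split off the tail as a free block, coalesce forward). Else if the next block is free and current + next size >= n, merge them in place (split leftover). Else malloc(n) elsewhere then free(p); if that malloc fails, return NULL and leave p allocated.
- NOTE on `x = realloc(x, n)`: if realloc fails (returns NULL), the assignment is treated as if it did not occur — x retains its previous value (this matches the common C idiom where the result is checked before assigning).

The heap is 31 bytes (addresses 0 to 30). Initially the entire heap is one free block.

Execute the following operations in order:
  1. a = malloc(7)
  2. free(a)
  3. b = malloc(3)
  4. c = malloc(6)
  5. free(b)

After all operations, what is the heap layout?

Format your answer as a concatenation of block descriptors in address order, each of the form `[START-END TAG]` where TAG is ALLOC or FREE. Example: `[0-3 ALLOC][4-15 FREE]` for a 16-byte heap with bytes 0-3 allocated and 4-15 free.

Answer: [0-2 FREE][3-8 ALLOC][9-30 FREE]

Derivation:
Op 1: a = malloc(7) -> a = 0; heap: [0-6 ALLOC][7-30 FREE]
Op 2: free(a) -> (freed a); heap: [0-30 FREE]
Op 3: b = malloc(3) -> b = 0; heap: [0-2 ALLOC][3-30 FREE]
Op 4: c = malloc(6) -> c = 3; heap: [0-2 ALLOC][3-8 ALLOC][9-30 FREE]
Op 5: free(b) -> (freed b); heap: [0-2 FREE][3-8 ALLOC][9-30 FREE]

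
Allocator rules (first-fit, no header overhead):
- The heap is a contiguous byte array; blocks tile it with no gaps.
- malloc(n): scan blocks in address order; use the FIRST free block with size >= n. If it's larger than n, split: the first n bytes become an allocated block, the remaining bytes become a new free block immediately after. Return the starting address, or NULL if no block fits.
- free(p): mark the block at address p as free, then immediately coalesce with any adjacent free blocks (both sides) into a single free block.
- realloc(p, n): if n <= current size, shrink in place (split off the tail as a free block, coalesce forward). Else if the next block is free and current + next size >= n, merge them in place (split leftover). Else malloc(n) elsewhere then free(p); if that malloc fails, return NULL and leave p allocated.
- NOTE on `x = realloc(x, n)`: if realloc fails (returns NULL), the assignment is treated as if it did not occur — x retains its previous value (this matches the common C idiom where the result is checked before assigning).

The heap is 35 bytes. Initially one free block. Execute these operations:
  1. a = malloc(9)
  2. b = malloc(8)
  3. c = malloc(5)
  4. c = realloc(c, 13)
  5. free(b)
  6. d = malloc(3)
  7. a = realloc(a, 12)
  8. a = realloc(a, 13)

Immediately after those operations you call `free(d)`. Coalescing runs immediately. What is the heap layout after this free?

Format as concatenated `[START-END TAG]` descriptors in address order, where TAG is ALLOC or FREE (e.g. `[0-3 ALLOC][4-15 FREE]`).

Answer: [0-8 ALLOC][9-16 FREE][17-29 ALLOC][30-34 FREE]

Derivation:
Op 1: a = malloc(9) -> a = 0; heap: [0-8 ALLOC][9-34 FREE]
Op 2: b = malloc(8) -> b = 9; heap: [0-8 ALLOC][9-16 ALLOC][17-34 FREE]
Op 3: c = malloc(5) -> c = 17; heap: [0-8 ALLOC][9-16 ALLOC][17-21 ALLOC][22-34 FREE]
Op 4: c = realloc(c, 13) -> c = 17; heap: [0-8 ALLOC][9-16 ALLOC][17-29 ALLOC][30-34 FREE]
Op 5: free(b) -> (freed b); heap: [0-8 ALLOC][9-16 FREE][17-29 ALLOC][30-34 FREE]
Op 6: d = malloc(3) -> d = 9; heap: [0-8 ALLOC][9-11 ALLOC][12-16 FREE][17-29 ALLOC][30-34 FREE]
Op 7: a = realloc(a, 12) -> NULL (a unchanged); heap: [0-8 ALLOC][9-11 ALLOC][12-16 FREE][17-29 ALLOC][30-34 FREE]
Op 8: a = realloc(a, 13) -> NULL (a unchanged); heap: [0-8 ALLOC][9-11 ALLOC][12-16 FREE][17-29 ALLOC][30-34 FREE]
free(d): d = 9 -> block [9-11 ALLOC]; mark free, coalesce with adjacent free neighbors -> [0-8 ALLOC][9-16 FREE][17-29 ALLOC][30-34 FREE]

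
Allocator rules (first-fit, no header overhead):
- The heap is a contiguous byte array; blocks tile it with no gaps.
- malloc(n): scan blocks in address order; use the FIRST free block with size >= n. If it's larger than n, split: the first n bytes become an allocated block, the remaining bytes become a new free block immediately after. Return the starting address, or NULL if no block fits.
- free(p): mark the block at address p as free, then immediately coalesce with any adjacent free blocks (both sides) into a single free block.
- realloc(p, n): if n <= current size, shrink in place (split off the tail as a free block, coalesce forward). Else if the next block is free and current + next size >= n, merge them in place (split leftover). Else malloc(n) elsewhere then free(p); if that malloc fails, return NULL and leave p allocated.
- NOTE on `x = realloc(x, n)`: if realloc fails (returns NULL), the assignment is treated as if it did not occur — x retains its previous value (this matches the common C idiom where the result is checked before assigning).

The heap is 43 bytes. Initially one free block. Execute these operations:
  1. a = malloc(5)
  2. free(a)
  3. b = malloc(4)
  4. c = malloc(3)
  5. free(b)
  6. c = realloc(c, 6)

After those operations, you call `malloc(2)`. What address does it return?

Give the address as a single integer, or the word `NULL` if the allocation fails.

Answer: 0

Derivation:
Op 1: a = malloc(5) -> a = 0; heap: [0-4 ALLOC][5-42 FREE]
Op 2: free(a) -> (freed a); heap: [0-42 FREE]
Op 3: b = malloc(4) -> b = 0; heap: [0-3 ALLOC][4-42 FREE]
Op 4: c = malloc(3) -> c = 4; heap: [0-3 ALLOC][4-6 ALLOC][7-42 FREE]
Op 5: free(b) -> (freed b); heap: [0-3 FREE][4-6 ALLOC][7-42 FREE]
Op 6: c = realloc(c, 6) -> c = 4; heap: [0-3 FREE][4-9 ALLOC][10-42 FREE]
malloc(2): first-fit scan over [0-3 FREE][4-9 ALLOC][10-42 FREE] -> 0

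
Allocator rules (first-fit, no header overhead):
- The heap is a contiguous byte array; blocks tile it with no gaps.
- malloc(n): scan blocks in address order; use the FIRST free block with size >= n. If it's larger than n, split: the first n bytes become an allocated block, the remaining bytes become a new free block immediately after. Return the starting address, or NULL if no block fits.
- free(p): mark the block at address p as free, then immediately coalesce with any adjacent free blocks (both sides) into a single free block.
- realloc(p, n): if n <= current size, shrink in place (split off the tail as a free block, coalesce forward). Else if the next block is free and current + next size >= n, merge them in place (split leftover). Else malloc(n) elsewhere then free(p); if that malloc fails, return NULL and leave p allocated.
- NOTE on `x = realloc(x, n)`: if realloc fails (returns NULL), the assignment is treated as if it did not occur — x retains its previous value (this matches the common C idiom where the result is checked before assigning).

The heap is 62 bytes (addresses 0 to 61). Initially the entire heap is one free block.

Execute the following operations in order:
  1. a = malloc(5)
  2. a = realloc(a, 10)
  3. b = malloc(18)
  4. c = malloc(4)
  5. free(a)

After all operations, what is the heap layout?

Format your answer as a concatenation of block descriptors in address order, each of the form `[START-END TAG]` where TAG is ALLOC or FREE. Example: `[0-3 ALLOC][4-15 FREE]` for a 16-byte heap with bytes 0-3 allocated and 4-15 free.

Op 1: a = malloc(5) -> a = 0; heap: [0-4 ALLOC][5-61 FREE]
Op 2: a = realloc(a, 10) -> a = 0; heap: [0-9 ALLOC][10-61 FREE]
Op 3: b = malloc(18) -> b = 10; heap: [0-9 ALLOC][10-27 ALLOC][28-61 FREE]
Op 4: c = malloc(4) -> c = 28; heap: [0-9 ALLOC][10-27 ALLOC][28-31 ALLOC][32-61 FREE]
Op 5: free(a) -> (freed a); heap: [0-9 FREE][10-27 ALLOC][28-31 ALLOC][32-61 FREE]

Answer: [0-9 FREE][10-27 ALLOC][28-31 ALLOC][32-61 FREE]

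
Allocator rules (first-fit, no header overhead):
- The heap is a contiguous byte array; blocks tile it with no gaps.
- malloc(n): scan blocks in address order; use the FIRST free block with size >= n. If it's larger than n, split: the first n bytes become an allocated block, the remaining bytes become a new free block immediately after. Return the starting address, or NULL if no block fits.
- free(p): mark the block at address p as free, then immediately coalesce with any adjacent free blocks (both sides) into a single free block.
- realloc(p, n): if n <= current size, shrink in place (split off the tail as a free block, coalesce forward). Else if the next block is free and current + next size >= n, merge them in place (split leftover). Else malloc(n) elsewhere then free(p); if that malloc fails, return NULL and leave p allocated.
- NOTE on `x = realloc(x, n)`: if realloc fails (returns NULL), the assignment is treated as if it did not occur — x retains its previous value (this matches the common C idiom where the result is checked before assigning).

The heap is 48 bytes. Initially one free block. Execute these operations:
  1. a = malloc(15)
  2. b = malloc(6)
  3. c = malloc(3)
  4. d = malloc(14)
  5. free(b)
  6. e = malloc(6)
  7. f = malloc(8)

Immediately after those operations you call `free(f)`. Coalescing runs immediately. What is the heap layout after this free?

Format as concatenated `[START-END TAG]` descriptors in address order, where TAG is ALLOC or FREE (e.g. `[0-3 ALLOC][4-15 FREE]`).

Op 1: a = malloc(15) -> a = 0; heap: [0-14 ALLOC][15-47 FREE]
Op 2: b = malloc(6) -> b = 15; heap: [0-14 ALLOC][15-20 ALLOC][21-47 FREE]
Op 3: c = malloc(3) -> c = 21; heap: [0-14 ALLOC][15-20 ALLOC][21-23 ALLOC][24-47 FREE]
Op 4: d = malloc(14) -> d = 24; heap: [0-14 ALLOC][15-20 ALLOC][21-23 ALLOC][24-37 ALLOC][38-47 FREE]
Op 5: free(b) -> (freed b); heap: [0-14 ALLOC][15-20 FREE][21-23 ALLOC][24-37 ALLOC][38-47 FREE]
Op 6: e = malloc(6) -> e = 15; heap: [0-14 ALLOC][15-20 ALLOC][21-23 ALLOC][24-37 ALLOC][38-47 FREE]
Op 7: f = malloc(8) -> f = 38; heap: [0-14 ALLOC][15-20 ALLOC][21-23 ALLOC][24-37 ALLOC][38-45 ALLOC][46-47 FREE]
free(f): f = 38 -> block [38-45 ALLOC]; mark free, coalesce with adjacent free neighbors -> [0-14 ALLOC][15-20 ALLOC][21-23 ALLOC][24-37 ALLOC][38-47 FREE]

Answer: [0-14 ALLOC][15-20 ALLOC][21-23 ALLOC][24-37 ALLOC][38-47 FREE]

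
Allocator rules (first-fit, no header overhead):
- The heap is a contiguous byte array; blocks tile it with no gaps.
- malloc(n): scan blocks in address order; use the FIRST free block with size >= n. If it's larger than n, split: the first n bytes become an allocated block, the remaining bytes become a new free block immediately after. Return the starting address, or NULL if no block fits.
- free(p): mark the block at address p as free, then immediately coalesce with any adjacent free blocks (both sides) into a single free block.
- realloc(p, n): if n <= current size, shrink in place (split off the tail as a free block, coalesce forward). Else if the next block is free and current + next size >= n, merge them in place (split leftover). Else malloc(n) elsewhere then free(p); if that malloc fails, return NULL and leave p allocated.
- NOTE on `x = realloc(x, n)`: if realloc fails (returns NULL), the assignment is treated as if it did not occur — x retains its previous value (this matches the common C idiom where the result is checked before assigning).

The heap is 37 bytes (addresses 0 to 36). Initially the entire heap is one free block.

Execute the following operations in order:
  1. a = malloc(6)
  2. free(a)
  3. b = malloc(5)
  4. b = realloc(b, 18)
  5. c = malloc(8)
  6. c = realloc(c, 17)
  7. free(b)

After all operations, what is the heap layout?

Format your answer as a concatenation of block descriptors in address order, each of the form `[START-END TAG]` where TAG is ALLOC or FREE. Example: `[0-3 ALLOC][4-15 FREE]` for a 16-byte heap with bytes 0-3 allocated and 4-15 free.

Op 1: a = malloc(6) -> a = 0; heap: [0-5 ALLOC][6-36 FREE]
Op 2: free(a) -> (freed a); heap: [0-36 FREE]
Op 3: b = malloc(5) -> b = 0; heap: [0-4 ALLOC][5-36 FREE]
Op 4: b = realloc(b, 18) -> b = 0; heap: [0-17 ALLOC][18-36 FREE]
Op 5: c = malloc(8) -> c = 18; heap: [0-17 ALLOC][18-25 ALLOC][26-36 FREE]
Op 6: c = realloc(c, 17) -> c = 18; heap: [0-17 ALLOC][18-34 ALLOC][35-36 FREE]
Op 7: free(b) -> (freed b); heap: [0-17 FREE][18-34 ALLOC][35-36 FREE]

Answer: [0-17 FREE][18-34 ALLOC][35-36 FREE]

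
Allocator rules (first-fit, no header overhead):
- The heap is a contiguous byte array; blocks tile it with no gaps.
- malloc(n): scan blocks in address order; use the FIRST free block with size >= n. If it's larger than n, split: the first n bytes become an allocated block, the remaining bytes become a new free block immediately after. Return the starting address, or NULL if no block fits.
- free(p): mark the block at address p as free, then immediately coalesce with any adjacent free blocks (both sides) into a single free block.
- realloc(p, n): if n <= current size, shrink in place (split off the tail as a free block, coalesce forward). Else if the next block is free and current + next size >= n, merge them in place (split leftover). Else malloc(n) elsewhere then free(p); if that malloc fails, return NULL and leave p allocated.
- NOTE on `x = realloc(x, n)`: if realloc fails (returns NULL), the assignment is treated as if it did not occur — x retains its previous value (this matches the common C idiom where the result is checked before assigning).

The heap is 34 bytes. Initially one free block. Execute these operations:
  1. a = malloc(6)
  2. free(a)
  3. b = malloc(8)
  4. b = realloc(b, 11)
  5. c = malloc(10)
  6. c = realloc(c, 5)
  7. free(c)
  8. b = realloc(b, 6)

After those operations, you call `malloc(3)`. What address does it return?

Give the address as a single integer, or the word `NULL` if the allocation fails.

Op 1: a = malloc(6) -> a = 0; heap: [0-5 ALLOC][6-33 FREE]
Op 2: free(a) -> (freed a); heap: [0-33 FREE]
Op 3: b = malloc(8) -> b = 0; heap: [0-7 ALLOC][8-33 FREE]
Op 4: b = realloc(b, 11) -> b = 0; heap: [0-10 ALLOC][11-33 FREE]
Op 5: c = malloc(10) -> c = 11; heap: [0-10 ALLOC][11-20 ALLOC][21-33 FREE]
Op 6: c = realloc(c, 5) -> c = 11; heap: [0-10 ALLOC][11-15 ALLOC][16-33 FREE]
Op 7: free(c) -> (freed c); heap: [0-10 ALLOC][11-33 FREE]
Op 8: b = realloc(b, 6) -> b = 0; heap: [0-5 ALLOC][6-33 FREE]
malloc(3): first-fit scan over [0-5 ALLOC][6-33 FREE] -> 6

Answer: 6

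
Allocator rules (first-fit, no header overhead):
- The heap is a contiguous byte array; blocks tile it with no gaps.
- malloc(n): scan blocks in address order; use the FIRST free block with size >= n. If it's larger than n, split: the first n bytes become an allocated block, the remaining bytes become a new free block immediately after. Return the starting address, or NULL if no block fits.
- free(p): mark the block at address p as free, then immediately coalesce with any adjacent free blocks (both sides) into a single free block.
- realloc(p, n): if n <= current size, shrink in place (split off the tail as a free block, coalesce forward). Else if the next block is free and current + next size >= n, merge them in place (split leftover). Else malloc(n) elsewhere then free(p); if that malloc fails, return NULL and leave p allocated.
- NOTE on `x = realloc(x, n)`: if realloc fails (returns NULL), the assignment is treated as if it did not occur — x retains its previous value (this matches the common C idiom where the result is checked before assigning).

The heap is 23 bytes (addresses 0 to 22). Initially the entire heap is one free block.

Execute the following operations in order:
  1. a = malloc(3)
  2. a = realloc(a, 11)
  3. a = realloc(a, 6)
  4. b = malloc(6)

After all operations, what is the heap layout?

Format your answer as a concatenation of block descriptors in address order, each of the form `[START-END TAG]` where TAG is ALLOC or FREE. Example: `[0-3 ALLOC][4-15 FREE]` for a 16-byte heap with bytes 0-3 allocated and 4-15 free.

Answer: [0-5 ALLOC][6-11 ALLOC][12-22 FREE]

Derivation:
Op 1: a = malloc(3) -> a = 0; heap: [0-2 ALLOC][3-22 FREE]
Op 2: a = realloc(a, 11) -> a = 0; heap: [0-10 ALLOC][11-22 FREE]
Op 3: a = realloc(a, 6) -> a = 0; heap: [0-5 ALLOC][6-22 FREE]
Op 4: b = malloc(6) -> b = 6; heap: [0-5 ALLOC][6-11 ALLOC][12-22 FREE]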